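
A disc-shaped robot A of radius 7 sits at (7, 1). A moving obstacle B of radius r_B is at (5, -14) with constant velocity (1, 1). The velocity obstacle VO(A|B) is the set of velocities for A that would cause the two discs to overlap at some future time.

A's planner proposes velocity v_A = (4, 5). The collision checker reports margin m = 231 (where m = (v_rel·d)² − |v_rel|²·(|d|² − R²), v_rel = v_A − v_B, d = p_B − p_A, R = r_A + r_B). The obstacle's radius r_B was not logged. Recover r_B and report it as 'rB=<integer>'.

m = 231
d = (-2, -15);  v_rel = (3, 4),  |v_rel|² = 25
v_rel×d = (3)·(-15) − (4)·(-2) = -37
since m = R²·25 − (-37)²:  R² = (1369 + 231) / 25 = 64
R = √64 = 8  ⇒  r_B = 8 − 7 = 1

rB=1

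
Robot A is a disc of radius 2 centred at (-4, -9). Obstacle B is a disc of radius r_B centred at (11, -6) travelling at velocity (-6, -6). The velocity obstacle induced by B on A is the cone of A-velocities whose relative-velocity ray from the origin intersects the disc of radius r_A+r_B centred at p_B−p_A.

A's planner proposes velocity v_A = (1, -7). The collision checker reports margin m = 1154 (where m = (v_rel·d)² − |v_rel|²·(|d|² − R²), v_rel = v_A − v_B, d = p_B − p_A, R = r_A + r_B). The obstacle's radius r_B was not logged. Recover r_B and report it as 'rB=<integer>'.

m = 1154
d = (15, 3);  v_rel = (7, -1),  |v_rel|² = 50
v_rel×d = (7)·(3) − (-1)·(15) = 36
since m = R²·50 − 36²:  R² = (1296 + 1154) / 50 = 49
R = √49 = 7  ⇒  r_B = 7 − 2 = 5

rB=5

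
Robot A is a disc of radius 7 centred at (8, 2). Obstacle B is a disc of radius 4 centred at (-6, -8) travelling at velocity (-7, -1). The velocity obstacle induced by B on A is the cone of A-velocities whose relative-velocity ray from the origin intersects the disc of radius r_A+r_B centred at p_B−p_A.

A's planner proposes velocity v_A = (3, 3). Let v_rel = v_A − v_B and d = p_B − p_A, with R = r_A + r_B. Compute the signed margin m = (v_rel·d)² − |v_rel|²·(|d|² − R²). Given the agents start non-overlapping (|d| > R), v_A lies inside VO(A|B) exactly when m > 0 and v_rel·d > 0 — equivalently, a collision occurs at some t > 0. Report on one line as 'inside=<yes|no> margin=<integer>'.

d = (-14, -10),  |d|² = 296;  R = 7+4 = 11,  c = 296−11² = 175
v_rel = (10, 4),  |v_rel|² = 116;  v_rel·d = (10)·(-14) + (4)·(-10) = -180
116·t² + 360·t + 175 = 0  ⇒  m = (-180)² − 116·175 = 12100
m = 12100 > 0,  v_rel·d = -180 < 0  ⇒  outside

inside=no margin=12100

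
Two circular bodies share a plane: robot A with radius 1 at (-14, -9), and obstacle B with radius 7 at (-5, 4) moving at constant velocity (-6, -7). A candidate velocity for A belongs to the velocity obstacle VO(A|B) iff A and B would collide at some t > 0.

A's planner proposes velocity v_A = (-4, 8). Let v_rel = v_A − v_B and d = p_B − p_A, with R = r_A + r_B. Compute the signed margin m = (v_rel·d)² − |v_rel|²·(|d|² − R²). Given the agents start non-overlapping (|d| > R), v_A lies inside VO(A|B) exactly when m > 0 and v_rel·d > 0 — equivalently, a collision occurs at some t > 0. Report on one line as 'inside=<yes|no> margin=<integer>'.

d = (9, 13),  |d|² = 250;  R = 1+7 = 8,  c = 250−8² = 186
v_rel = (2, 15),  |v_rel|² = 229;  v_rel·d = (2)·(9) + (15)·(13) = 213
229·t² − 426·t + 186 = 0  ⇒  m = 213² − 229·186 = 2775
m = 2775 > 0,  v_rel·d = 213 > 0  ⇒  inside

inside=yes margin=2775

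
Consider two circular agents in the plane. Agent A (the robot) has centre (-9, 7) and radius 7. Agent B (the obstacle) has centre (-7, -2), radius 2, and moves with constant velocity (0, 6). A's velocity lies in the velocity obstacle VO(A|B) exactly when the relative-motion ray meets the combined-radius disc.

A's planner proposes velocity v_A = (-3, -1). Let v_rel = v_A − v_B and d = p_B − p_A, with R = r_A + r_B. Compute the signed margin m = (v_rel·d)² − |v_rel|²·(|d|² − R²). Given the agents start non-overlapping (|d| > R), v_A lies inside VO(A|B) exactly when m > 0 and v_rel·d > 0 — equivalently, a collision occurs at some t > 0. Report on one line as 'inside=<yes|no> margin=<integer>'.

d = (2, -9),  |d|² = 85;  R = 7+2 = 9,  c = 85−9² = 4
v_rel = (-3, -7),  |v_rel|² = 58;  v_rel·d = (-3)·(2) + (-7)·(-9) = 57
58·t² − 114·t + 4 = 0  ⇒  m = 57² − 58·4 = 3017
m = 3017 > 0,  v_rel·d = 57 > 0  ⇒  inside

inside=yes margin=3017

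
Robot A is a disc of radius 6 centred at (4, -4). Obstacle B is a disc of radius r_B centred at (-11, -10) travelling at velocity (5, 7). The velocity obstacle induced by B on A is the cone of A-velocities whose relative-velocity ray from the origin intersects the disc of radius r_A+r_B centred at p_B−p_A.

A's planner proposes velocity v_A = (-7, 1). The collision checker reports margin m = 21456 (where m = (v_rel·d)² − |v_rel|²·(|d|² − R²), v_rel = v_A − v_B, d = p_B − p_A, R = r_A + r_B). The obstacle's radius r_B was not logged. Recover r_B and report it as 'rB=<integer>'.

m = 21456
d = (-15, -6);  v_rel = (-12, -6),  |v_rel|² = 180
v_rel×d = (-12)·(-6) − (-6)·(-15) = -18
since m = R²·180 − (-18)²:  R² = (324 + 21456) / 180 = 121
R = √121 = 11  ⇒  r_B = 11 − 6 = 5

rB=5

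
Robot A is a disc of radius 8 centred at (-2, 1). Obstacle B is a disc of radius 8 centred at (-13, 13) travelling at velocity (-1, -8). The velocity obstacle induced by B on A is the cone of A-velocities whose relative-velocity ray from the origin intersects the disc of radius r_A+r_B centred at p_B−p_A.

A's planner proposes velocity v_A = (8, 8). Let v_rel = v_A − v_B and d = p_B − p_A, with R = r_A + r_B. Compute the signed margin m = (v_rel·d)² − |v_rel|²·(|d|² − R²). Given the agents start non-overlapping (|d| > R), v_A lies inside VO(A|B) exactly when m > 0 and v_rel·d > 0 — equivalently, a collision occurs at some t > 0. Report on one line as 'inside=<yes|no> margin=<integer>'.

d = (-11, 12),  |d|² = 265;  R = 8+8 = 16,  c = 265−16² = 9
v_rel = (9, 16),  |v_rel|² = 337;  v_rel·d = (9)·(-11) + (16)·(12) = 93
337·t² − 186·t + 9 = 0  ⇒  m = 93² − 337·9 = 5616
m = 5616 > 0,  v_rel·d = 93 > 0  ⇒  inside

inside=yes margin=5616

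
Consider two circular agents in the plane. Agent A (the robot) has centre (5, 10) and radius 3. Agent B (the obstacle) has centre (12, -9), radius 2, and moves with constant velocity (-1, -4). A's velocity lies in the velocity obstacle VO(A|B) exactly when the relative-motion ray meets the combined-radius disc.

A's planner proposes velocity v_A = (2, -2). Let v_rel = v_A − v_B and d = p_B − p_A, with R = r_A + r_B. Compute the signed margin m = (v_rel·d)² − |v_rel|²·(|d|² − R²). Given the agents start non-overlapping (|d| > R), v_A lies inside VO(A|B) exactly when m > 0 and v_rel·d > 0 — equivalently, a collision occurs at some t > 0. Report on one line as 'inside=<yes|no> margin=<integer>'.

d = (7, -19),  |d|² = 410;  R = 3+2 = 5,  c = 410−5² = 385
v_rel = (3, 2),  |v_rel|² = 13;  v_rel·d = (3)·(7) + (2)·(-19) = -17
13·t² + 34·t + 385 = 0  ⇒  m = (-17)² − 13·385 = -4716
m = -4716 < 0,  v_rel·d = -17 < 0  ⇒  outside

inside=no margin=-4716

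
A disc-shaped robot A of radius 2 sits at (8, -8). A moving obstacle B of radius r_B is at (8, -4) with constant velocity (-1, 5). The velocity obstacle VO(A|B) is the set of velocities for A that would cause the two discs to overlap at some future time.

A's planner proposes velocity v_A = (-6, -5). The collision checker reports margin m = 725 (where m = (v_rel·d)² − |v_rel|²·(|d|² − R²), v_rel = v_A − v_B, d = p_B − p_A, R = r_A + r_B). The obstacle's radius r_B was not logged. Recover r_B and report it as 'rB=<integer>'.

m = 725
d = (0, 4);  v_rel = (-5, -10),  |v_rel|² = 125
v_rel×d = (-5)·(4) − (-10)·(0) = -20
since m = R²·125 − (-20)²:  R² = (400 + 725) / 125 = 9
R = √9 = 3  ⇒  r_B = 3 − 2 = 1

rB=1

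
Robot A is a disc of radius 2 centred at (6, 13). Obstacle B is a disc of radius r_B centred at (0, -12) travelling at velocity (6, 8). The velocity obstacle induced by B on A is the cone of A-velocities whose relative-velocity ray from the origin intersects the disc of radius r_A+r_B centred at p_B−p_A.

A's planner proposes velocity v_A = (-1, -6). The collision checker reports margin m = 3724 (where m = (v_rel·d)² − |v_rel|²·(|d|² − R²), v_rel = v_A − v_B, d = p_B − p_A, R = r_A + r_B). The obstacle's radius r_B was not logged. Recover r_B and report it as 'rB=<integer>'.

m = 3724
d = (-6, -25);  v_rel = (-7, -14),  |v_rel|² = 245
v_rel×d = (-7)·(-25) − (-14)·(-6) = 91
since m = R²·245 − 91²:  R² = (8281 + 3724) / 245 = 49
R = √49 = 7  ⇒  r_B = 7 − 2 = 5

rB=5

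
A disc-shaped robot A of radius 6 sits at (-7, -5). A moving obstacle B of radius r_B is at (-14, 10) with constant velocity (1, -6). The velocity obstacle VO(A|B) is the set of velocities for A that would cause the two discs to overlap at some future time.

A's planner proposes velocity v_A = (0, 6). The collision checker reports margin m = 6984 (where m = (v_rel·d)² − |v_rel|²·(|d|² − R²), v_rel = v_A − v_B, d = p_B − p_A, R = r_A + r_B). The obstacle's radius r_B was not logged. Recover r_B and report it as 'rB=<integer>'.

m = 6984
d = (-7, 15);  v_rel = (-1, 12),  |v_rel|² = 145
v_rel×d = (-1)·(15) − (12)·(-7) = 69
since m = R²·145 − 69²:  R² = (4761 + 6984) / 145 = 81
R = √81 = 9  ⇒  r_B = 9 − 6 = 3

rB=3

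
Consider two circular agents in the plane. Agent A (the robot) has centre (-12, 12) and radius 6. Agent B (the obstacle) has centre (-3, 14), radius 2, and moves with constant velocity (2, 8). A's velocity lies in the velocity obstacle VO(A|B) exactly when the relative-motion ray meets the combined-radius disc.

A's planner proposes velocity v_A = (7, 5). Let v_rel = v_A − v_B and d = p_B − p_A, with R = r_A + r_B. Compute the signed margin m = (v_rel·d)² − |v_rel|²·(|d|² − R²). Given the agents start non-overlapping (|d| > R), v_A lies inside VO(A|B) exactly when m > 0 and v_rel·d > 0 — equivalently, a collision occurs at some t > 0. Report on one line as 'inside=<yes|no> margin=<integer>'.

d = (9, 2),  |d|² = 85;  R = 6+2 = 8,  c = 85−8² = 21
v_rel = (5, -3),  |v_rel|² = 34;  v_rel·d = (5)·(9) + (-3)·(2) = 39
34·t² − 78·t + 21 = 0  ⇒  m = 39² − 34·21 = 807
m = 807 > 0,  v_rel·d = 39 > 0  ⇒  inside

inside=yes margin=807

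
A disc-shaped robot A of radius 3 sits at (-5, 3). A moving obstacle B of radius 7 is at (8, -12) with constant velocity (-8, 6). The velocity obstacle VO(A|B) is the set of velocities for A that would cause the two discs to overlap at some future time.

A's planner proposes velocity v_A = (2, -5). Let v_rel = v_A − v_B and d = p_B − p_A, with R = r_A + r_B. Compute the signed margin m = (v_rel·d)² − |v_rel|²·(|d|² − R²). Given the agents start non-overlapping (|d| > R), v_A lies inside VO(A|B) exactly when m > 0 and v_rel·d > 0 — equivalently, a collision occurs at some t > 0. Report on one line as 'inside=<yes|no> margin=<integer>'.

d = (13, -15),  |d|² = 394;  R = 3+7 = 10,  c = 394−10² = 294
v_rel = (10, -11),  |v_rel|² = 221;  v_rel·d = (10)·(13) + (-11)·(-15) = 295
221·t² − 590·t + 294 = 0  ⇒  m = 295² − 221·294 = 22051
m = 22051 > 0,  v_rel·d = 295 > 0  ⇒  inside

inside=yes margin=22051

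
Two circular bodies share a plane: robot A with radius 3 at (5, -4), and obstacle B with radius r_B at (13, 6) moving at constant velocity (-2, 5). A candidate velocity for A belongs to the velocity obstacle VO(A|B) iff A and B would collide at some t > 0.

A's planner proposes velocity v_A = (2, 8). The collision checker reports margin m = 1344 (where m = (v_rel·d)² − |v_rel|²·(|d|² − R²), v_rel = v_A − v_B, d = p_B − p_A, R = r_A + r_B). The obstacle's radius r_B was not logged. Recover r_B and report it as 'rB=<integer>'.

m = 1344
d = (8, 10);  v_rel = (4, 3),  |v_rel|² = 25
v_rel×d = (4)·(10) − (3)·(8) = 16
since m = R²·25 − 16²:  R² = (256 + 1344) / 25 = 64
R = √64 = 8  ⇒  r_B = 8 − 3 = 5

rB=5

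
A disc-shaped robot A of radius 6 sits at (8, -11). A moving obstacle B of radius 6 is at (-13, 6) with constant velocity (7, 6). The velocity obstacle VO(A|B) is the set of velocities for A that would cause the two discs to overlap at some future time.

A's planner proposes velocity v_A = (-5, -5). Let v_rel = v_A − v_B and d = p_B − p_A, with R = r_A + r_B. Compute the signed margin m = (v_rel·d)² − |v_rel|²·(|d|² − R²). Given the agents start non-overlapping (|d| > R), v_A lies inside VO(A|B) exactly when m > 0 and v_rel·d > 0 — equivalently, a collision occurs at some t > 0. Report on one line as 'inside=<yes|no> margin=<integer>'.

d = (-21, 17),  |d|² = 730;  R = 6+6 = 12,  c = 730−12² = 586
v_rel = (-12, -11),  |v_rel|² = 265;  v_rel·d = (-12)·(-21) + (-11)·(17) = 65
265·t² − 130·t + 586 = 0  ⇒  m = 65² − 265·586 = -151065
m = -151065 < 0,  v_rel·d = 65 > 0  ⇒  outside

inside=no margin=-151065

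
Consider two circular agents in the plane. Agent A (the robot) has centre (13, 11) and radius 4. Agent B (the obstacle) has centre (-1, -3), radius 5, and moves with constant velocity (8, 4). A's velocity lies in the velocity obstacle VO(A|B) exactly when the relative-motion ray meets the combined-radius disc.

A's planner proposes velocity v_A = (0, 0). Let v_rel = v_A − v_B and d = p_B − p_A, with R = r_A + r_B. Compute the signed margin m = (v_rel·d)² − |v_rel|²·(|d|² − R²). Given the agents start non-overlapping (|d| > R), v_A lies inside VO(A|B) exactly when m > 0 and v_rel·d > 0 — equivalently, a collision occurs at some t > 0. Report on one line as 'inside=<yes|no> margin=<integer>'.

d = (-14, -14),  |d|² = 392;  R = 4+5 = 9,  c = 392−9² = 311
v_rel = (-8, -4),  |v_rel|² = 80;  v_rel·d = (-8)·(-14) + (-4)·(-14) = 168
80·t² − 336·t + 311 = 0  ⇒  m = 168² − 80·311 = 3344
m = 3344 > 0,  v_rel·d = 168 > 0  ⇒  inside

inside=yes margin=3344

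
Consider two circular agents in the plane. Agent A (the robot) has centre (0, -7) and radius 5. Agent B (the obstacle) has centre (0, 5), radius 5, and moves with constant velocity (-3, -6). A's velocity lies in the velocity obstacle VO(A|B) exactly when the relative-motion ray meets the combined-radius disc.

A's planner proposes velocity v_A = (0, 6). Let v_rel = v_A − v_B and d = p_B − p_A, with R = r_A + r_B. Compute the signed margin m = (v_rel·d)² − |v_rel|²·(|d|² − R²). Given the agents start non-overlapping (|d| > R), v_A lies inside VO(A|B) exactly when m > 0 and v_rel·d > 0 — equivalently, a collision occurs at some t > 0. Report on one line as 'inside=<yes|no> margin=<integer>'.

d = (0, 12),  |d|² = 144;  R = 5+5 = 10,  c = 144−10² = 44
v_rel = (3, 12),  |v_rel|² = 153;  v_rel·d = (3)·(0) + (12)·(12) = 144
153·t² − 288·t + 44 = 0  ⇒  m = 144² − 153·44 = 14004
m = 14004 > 0,  v_rel·d = 144 > 0  ⇒  inside

inside=yes margin=14004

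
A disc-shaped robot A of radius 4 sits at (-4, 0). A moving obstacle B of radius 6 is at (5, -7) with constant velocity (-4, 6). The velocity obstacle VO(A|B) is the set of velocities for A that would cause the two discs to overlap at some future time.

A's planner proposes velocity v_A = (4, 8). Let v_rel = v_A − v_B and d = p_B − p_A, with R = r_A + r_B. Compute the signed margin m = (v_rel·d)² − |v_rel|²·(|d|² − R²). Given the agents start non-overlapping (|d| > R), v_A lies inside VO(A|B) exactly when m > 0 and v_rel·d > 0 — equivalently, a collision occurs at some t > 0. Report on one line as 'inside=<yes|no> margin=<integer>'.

d = (9, -7),  |d|² = 130;  R = 4+6 = 10,  c = 130−10² = 30
v_rel = (8, 2),  |v_rel|² = 68;  v_rel·d = (8)·(9) + (2)·(-7) = 58
68·t² − 116·t + 30 = 0  ⇒  m = 58² − 68·30 = 1324
m = 1324 > 0,  v_rel·d = 58 > 0  ⇒  inside

inside=yes margin=1324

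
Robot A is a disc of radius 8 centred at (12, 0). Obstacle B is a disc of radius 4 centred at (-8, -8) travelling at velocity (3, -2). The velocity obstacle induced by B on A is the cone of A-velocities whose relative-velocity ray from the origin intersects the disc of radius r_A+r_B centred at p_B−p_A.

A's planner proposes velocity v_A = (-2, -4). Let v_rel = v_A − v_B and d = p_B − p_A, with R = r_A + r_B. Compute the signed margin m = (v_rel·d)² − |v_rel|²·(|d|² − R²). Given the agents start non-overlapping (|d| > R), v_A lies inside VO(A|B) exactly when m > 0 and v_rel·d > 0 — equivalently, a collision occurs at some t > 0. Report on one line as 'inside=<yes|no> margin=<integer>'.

d = (-20, -8),  |d|² = 464;  R = 8+4 = 12,  c = 464−12² = 320
v_rel = (-5, -2),  |v_rel|² = 29;  v_rel·d = (-5)·(-20) + (-2)·(-8) = 116
29·t² − 232·t + 320 = 0  ⇒  m = 116² − 29·320 = 4176
m = 4176 > 0,  v_rel·d = 116 > 0  ⇒  inside

inside=yes margin=4176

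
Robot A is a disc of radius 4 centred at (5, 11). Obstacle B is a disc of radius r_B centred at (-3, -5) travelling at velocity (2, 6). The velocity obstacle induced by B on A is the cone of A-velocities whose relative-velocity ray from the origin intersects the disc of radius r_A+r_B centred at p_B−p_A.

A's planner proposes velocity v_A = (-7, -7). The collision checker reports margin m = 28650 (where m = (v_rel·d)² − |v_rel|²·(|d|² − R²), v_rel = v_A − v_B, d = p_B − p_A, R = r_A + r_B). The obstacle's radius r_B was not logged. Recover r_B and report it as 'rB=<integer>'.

m = 28650
d = (-8, -16);  v_rel = (-9, -13),  |v_rel|² = 250
v_rel×d = (-9)·(-16) − (-13)·(-8) = 40
since m = R²·250 − 40²:  R² = (1600 + 28650) / 250 = 121
R = √121 = 11  ⇒  r_B = 11 − 4 = 7

rB=7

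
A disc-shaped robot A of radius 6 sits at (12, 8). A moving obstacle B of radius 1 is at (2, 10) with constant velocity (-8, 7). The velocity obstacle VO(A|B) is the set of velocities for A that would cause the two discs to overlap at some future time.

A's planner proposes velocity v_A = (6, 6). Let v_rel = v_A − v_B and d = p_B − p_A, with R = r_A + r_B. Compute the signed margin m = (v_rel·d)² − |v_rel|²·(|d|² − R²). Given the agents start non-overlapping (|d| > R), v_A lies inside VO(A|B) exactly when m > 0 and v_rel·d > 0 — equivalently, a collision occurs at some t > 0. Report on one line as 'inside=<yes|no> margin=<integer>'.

d = (-10, 2),  |d|² = 104;  R = 6+1 = 7,  c = 104−7² = 55
v_rel = (14, -1),  |v_rel|² = 197;  v_rel·d = (14)·(-10) + (-1)·(2) = -142
197·t² + 284·t + 55 = 0  ⇒  m = (-142)² − 197·55 = 9329
m = 9329 > 0,  v_rel·d = -142 < 0  ⇒  outside

inside=no margin=9329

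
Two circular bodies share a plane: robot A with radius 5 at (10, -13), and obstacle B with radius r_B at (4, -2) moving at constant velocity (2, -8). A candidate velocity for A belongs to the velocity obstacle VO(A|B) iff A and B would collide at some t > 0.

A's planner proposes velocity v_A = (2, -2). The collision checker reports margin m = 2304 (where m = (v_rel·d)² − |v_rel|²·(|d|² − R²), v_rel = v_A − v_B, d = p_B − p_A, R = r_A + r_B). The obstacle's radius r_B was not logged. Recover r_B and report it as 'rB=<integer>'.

m = 2304
d = (-6, 11);  v_rel = (0, 6),  |v_rel|² = 36
v_rel×d = (0)·(11) − (6)·(-6) = 36
since m = R²·36 − 36²:  R² = (1296 + 2304) / 36 = 100
R = √100 = 10  ⇒  r_B = 10 − 5 = 5

rB=5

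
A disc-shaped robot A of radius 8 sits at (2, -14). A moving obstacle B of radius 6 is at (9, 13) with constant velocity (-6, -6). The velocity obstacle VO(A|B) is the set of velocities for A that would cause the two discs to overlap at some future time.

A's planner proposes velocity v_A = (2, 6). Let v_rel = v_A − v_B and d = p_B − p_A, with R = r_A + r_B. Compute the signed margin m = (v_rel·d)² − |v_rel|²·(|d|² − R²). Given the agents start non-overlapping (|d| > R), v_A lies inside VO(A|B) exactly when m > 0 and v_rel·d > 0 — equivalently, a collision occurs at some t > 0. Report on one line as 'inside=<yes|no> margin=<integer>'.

d = (7, 27),  |d|² = 778;  R = 8+6 = 14,  c = 778−14² = 582
v_rel = (8, 12),  |v_rel|² = 208;  v_rel·d = (8)·(7) + (12)·(27) = 380
208·t² − 760·t + 582 = 0  ⇒  m = 380² − 208·582 = 23344
m = 23344 > 0,  v_rel·d = 380 > 0  ⇒  inside

inside=yes margin=23344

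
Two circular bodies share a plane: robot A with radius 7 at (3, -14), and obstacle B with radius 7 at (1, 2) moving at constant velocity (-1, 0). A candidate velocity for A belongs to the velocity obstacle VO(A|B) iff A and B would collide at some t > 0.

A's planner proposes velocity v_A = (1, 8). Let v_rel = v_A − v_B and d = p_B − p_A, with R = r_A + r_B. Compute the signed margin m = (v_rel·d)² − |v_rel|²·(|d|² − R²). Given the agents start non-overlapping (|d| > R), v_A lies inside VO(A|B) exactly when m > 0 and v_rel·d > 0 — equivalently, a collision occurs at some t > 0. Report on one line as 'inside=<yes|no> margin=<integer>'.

d = (-2, 16),  |d|² = 260;  R = 7+7 = 14,  c = 260−14² = 64
v_rel = (2, 8),  |v_rel|² = 68;  v_rel·d = (2)·(-2) + (8)·(16) = 124
68·t² − 248·t + 64 = 0  ⇒  m = 124² − 68·64 = 11024
m = 11024 > 0,  v_rel·d = 124 > 0  ⇒  inside

inside=yes margin=11024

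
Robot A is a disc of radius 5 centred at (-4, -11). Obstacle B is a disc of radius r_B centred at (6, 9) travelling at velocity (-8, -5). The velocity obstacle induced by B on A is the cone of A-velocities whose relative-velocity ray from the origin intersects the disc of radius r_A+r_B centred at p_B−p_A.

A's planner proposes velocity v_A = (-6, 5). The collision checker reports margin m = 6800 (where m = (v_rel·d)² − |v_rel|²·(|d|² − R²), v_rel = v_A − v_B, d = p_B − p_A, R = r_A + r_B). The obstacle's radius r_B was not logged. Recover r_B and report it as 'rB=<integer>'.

m = 6800
d = (10, 20);  v_rel = (2, 10),  |v_rel|² = 104
v_rel×d = (2)·(20) − (10)·(10) = -60
since m = R²·104 − (-60)²:  R² = (3600 + 6800) / 104 = 100
R = √100 = 10  ⇒  r_B = 10 − 5 = 5

rB=5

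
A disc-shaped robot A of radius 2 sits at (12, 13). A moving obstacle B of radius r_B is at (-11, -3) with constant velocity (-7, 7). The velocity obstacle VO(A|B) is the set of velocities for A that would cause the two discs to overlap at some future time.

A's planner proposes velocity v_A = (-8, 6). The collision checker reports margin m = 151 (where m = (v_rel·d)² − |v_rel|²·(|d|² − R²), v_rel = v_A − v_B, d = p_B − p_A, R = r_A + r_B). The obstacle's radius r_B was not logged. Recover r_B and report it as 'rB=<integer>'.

m = 151
d = (-23, -16);  v_rel = (-1, -1),  |v_rel|² = 2
v_rel×d = (-1)·(-16) − (-1)·(-23) = -7
since m = R²·2 − (-7)²:  R² = (49 + 151) / 2 = 100
R = √100 = 10  ⇒  r_B = 10 − 2 = 8

rB=8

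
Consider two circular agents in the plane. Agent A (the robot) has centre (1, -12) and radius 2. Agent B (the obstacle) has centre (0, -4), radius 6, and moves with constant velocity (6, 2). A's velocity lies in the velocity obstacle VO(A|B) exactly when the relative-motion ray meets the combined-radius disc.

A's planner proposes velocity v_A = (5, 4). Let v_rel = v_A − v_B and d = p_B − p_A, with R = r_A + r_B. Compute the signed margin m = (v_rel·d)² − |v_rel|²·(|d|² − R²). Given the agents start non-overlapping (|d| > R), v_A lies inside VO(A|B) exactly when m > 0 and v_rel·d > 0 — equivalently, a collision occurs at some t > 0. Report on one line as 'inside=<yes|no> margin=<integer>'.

d = (-1, 8),  |d|² = 65;  R = 2+6 = 8,  c = 65−8² = 1
v_rel = (-1, 2),  |v_rel|² = 5;  v_rel·d = (-1)·(-1) + (2)·(8) = 17
5·t² − 34·t + 1 = 0  ⇒  m = 17² − 5·1 = 284
m = 284 > 0,  v_rel·d = 17 > 0  ⇒  inside

inside=yes margin=284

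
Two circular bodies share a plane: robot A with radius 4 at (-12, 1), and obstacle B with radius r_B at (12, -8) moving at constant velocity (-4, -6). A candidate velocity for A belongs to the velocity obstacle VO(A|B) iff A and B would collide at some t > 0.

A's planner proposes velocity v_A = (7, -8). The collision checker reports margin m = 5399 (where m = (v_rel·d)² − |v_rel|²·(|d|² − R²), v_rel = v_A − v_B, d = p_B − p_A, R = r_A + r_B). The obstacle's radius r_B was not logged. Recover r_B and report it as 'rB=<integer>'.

m = 5399
d = (24, -9);  v_rel = (11, -2),  |v_rel|² = 125
v_rel×d = (11)·(-9) − (-2)·(24) = -51
since m = R²·125 − (-51)²:  R² = (2601 + 5399) / 125 = 64
R = √64 = 8  ⇒  r_B = 8 − 4 = 4

rB=4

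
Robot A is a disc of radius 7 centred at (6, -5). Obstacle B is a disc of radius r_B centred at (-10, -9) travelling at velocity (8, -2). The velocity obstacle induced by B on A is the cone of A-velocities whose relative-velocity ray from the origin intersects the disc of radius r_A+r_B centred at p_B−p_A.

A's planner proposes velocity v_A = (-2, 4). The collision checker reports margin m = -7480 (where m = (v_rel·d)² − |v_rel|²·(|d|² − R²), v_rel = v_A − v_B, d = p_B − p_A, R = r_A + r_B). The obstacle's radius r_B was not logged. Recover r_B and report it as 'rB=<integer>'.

m = -7480
d = (-16, -4);  v_rel = (-10, 6),  |v_rel|² = 136
v_rel×d = (-10)·(-4) − (6)·(-16) = 136
since m = R²·136 − 136²:  R² = (18496 + -7480) / 136 = 81
R = √81 = 9  ⇒  r_B = 9 − 7 = 2

rB=2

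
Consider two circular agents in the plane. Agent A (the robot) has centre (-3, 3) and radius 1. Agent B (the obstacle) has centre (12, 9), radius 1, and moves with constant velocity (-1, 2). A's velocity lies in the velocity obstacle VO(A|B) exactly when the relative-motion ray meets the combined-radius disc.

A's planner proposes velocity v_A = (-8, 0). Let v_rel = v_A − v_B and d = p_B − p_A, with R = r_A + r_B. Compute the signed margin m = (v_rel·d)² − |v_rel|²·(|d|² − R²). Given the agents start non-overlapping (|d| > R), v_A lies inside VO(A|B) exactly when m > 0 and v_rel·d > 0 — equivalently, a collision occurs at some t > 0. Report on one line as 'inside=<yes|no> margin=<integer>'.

d = (15, 6),  |d|² = 261;  R = 1+1 = 2,  c = 261−2² = 257
v_rel = (-7, -2),  |v_rel|² = 53;  v_rel·d = (-7)·(15) + (-2)·(6) = -117
53·t² + 234·t + 257 = 0  ⇒  m = (-117)² − 53·257 = 68
m = 68 > 0,  v_rel·d = -117 < 0  ⇒  outside

inside=no margin=68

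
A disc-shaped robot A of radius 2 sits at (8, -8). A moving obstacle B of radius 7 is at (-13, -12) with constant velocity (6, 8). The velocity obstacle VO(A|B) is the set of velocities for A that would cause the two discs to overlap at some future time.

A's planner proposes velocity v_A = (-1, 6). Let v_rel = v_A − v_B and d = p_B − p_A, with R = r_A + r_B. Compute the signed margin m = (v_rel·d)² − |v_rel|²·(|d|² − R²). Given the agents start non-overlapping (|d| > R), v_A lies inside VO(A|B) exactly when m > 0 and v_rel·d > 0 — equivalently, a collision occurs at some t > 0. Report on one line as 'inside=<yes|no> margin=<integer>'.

d = (-21, -4),  |d|² = 457;  R = 2+7 = 9,  c = 457−9² = 376
v_rel = (-7, -2),  |v_rel|² = 53;  v_rel·d = (-7)·(-21) + (-2)·(-4) = 155
53·t² − 310·t + 376 = 0  ⇒  m = 155² − 53·376 = 4097
m = 4097 > 0,  v_rel·d = 155 > 0  ⇒  inside

inside=yes margin=4097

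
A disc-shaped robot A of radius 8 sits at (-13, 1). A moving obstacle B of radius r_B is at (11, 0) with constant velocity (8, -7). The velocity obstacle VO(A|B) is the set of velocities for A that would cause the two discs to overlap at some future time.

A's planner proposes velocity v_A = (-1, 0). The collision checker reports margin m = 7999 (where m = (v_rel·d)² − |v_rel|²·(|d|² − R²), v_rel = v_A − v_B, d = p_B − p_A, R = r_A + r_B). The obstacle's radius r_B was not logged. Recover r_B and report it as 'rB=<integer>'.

m = 7999
d = (24, -1);  v_rel = (-9, 7),  |v_rel|² = 130
v_rel×d = (-9)·(-1) − (7)·(24) = -159
since m = R²·130 − (-159)²:  R² = (25281 + 7999) / 130 = 256
R = √256 = 16  ⇒  r_B = 16 − 8 = 8

rB=8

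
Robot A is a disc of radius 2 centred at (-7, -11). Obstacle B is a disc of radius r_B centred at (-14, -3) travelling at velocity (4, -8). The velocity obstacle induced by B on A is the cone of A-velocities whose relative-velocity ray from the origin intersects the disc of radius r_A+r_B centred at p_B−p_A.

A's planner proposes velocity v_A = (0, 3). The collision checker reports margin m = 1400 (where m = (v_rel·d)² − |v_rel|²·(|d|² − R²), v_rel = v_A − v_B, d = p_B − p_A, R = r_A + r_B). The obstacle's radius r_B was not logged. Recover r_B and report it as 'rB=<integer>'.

m = 1400
d = (-7, 8);  v_rel = (-4, 11),  |v_rel|² = 137
v_rel×d = (-4)·(8) − (11)·(-7) = 45
since m = R²·137 − 45²:  R² = (2025 + 1400) / 137 = 25
R = √25 = 5  ⇒  r_B = 5 − 2 = 3

rB=3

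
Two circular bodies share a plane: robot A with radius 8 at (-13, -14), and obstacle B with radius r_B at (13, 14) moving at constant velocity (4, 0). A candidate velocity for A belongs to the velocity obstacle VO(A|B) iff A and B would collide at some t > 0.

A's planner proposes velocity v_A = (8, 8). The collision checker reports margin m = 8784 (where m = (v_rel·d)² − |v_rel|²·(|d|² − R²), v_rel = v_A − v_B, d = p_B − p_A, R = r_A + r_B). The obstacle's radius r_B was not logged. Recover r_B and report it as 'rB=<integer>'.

m = 8784
d = (26, 28);  v_rel = (4, 8),  |v_rel|² = 80
v_rel×d = (4)·(28) − (8)·(26) = -96
since m = R²·80 − (-96)²:  R² = (9216 + 8784) / 80 = 225
R = √225 = 15  ⇒  r_B = 15 − 8 = 7

rB=7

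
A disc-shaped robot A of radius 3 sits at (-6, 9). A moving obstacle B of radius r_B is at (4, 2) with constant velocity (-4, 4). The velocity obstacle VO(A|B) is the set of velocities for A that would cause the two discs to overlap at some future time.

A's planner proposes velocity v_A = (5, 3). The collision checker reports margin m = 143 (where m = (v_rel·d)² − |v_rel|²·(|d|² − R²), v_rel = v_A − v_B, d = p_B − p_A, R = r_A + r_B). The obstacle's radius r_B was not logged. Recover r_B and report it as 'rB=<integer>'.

m = 143
d = (10, -7);  v_rel = (9, -1),  |v_rel|² = 82
v_rel×d = (9)·(-7) − (-1)·(10) = -53
since m = R²·82 − (-53)²:  R² = (2809 + 143) / 82 = 36
R = √36 = 6  ⇒  r_B = 6 − 3 = 3

rB=3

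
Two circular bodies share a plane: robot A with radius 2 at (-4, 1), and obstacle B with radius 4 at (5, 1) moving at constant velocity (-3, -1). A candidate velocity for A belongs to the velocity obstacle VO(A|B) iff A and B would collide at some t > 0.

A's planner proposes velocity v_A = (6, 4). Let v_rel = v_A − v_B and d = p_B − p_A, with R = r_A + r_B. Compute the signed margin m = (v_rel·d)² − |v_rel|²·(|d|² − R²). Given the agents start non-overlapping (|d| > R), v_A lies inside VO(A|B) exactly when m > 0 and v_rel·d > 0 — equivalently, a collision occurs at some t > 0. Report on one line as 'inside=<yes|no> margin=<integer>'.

d = (9, 0),  |d|² = 81;  R = 2+4 = 6,  c = 81−6² = 45
v_rel = (9, 5),  |v_rel|² = 106;  v_rel·d = (9)·(9) + (5)·(0) = 81
106·t² − 162·t + 45 = 0  ⇒  m = 81² − 106·45 = 1791
m = 1791 > 0,  v_rel·d = 81 > 0  ⇒  inside

inside=yes margin=1791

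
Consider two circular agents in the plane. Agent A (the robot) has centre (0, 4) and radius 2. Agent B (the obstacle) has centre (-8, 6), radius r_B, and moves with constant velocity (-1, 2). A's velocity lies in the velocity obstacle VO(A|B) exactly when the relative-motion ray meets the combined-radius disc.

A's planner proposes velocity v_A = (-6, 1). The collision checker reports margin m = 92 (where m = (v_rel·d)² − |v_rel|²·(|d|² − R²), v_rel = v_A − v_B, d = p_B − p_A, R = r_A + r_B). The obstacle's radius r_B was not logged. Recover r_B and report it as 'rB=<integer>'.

m = 92
d = (-8, 2);  v_rel = (-5, -1),  |v_rel|² = 26
v_rel×d = (-5)·(2) − (-1)·(-8) = -18
since m = R²·26 − (-18)²:  R² = (324 + 92) / 26 = 16
R = √16 = 4  ⇒  r_B = 4 − 2 = 2

rB=2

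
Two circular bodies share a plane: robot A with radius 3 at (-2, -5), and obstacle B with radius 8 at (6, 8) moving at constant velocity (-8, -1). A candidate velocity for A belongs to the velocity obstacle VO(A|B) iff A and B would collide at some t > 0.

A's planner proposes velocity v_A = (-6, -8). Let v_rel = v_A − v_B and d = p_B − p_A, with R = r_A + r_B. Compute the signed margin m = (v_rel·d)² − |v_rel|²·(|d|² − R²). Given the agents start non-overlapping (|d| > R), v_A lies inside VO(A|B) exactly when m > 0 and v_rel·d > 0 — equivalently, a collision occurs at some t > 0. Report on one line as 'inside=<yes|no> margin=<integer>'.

d = (8, 13),  |d|² = 233;  R = 3+8 = 11,  c = 233−11² = 112
v_rel = (2, -7),  |v_rel|² = 53;  v_rel·d = (2)·(8) + (-7)·(13) = -75
53·t² + 150·t + 112 = 0  ⇒  m = (-75)² − 53·112 = -311
m = -311 < 0,  v_rel·d = -75 < 0  ⇒  outside

inside=no margin=-311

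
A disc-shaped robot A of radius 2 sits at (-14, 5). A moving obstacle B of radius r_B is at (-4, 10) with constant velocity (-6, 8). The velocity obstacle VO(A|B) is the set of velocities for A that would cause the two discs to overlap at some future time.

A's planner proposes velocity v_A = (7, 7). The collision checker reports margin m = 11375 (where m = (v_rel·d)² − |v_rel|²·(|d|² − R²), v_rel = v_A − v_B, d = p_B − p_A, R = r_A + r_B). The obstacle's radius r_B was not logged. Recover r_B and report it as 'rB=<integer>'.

m = 11375
d = (10, 5);  v_rel = (13, -1),  |v_rel|² = 170
v_rel×d = (13)·(5) − (-1)·(10) = 75
since m = R²·170 − 75²:  R² = (5625 + 11375) / 170 = 100
R = √100 = 10  ⇒  r_B = 10 − 2 = 8

rB=8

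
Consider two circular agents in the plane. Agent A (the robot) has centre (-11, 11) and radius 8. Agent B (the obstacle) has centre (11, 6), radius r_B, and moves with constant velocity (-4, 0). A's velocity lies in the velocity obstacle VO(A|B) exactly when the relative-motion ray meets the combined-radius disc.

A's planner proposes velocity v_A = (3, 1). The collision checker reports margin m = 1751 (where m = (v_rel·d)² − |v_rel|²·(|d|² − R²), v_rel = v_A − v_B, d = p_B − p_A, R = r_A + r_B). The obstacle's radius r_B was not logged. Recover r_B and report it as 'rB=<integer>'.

m = 1751
d = (22, -5);  v_rel = (7, 1),  |v_rel|² = 50
v_rel×d = (7)·(-5) − (1)·(22) = -57
since m = R²·50 − (-57)²:  R² = (3249 + 1751) / 50 = 100
R = √100 = 10  ⇒  r_B = 10 − 8 = 2

rB=2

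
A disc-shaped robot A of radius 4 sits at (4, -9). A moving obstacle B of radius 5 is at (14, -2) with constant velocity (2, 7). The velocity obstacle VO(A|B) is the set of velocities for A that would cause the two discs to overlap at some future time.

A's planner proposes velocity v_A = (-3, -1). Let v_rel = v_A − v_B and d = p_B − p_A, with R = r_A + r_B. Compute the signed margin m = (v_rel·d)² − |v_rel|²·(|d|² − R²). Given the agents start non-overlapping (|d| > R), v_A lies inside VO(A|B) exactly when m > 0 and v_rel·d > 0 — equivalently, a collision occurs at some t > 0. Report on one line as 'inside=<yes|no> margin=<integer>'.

d = (10, 7),  |d|² = 149;  R = 4+5 = 9,  c = 149−9² = 68
v_rel = (-5, -8),  |v_rel|² = 89;  v_rel·d = (-5)·(10) + (-8)·(7) = -106
89·t² + 212·t + 68 = 0  ⇒  m = (-106)² − 89·68 = 5184
m = 5184 > 0,  v_rel·d = -106 < 0  ⇒  outside

inside=no margin=5184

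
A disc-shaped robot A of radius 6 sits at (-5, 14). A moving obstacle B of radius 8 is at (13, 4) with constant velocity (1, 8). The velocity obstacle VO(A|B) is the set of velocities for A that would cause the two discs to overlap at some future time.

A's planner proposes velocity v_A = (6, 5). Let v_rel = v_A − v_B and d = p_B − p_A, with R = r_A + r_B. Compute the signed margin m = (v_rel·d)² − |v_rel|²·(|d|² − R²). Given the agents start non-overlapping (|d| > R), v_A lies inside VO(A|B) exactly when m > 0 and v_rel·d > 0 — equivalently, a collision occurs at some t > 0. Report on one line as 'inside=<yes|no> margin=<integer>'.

d = (18, -10),  |d|² = 424;  R = 6+8 = 14,  c = 424−14² = 228
v_rel = (5, -3),  |v_rel|² = 34;  v_rel·d = (5)·(18) + (-3)·(-10) = 120
34·t² − 240·t + 228 = 0  ⇒  m = 120² − 34·228 = 6648
m = 6648 > 0,  v_rel·d = 120 > 0  ⇒  inside

inside=yes margin=6648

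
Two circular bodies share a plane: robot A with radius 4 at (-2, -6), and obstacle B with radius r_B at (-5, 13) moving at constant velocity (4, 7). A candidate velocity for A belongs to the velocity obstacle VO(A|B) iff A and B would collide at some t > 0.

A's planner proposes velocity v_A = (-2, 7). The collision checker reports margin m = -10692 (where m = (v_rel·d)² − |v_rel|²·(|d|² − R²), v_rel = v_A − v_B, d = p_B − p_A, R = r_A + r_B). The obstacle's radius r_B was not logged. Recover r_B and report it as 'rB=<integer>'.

m = -10692
d = (-3, 19);  v_rel = (-6, 0),  |v_rel|² = 36
v_rel×d = (-6)·(19) − (0)·(-3) = -114
since m = R²·36 − (-114)²:  R² = (12996 + -10692) / 36 = 64
R = √64 = 8  ⇒  r_B = 8 − 4 = 4

rB=4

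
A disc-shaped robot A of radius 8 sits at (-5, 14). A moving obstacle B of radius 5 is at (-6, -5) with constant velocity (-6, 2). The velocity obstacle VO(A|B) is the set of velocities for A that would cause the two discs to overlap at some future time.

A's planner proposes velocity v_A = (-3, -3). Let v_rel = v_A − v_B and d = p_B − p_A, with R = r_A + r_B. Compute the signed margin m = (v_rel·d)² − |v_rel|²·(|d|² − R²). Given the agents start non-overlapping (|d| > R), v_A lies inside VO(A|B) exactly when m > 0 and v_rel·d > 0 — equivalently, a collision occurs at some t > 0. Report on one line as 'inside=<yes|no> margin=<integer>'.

d = (-1, -19),  |d|² = 362;  R = 8+5 = 13,  c = 362−13² = 193
v_rel = (3, -5),  |v_rel|² = 34;  v_rel·d = (3)·(-1) + (-5)·(-19) = 92
34·t² − 184·t + 193 = 0  ⇒  m = 92² − 34·193 = 1902
m = 1902 > 0,  v_rel·d = 92 > 0  ⇒  inside

inside=yes margin=1902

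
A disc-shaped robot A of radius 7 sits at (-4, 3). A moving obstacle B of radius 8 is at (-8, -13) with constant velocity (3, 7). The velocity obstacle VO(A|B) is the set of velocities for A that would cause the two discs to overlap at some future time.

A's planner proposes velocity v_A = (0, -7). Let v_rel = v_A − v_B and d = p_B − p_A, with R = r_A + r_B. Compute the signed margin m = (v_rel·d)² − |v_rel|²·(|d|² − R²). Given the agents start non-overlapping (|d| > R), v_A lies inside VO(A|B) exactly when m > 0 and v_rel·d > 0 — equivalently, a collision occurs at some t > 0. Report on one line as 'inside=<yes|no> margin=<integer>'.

d = (-4, -16),  |d|² = 272;  R = 7+8 = 15,  c = 272−15² = 47
v_rel = (-3, -14),  |v_rel|² = 205;  v_rel·d = (-3)·(-4) + (-14)·(-16) = 236
205·t² − 472·t + 47 = 0  ⇒  m = 236² − 205·47 = 46061
m = 46061 > 0,  v_rel·d = 236 > 0  ⇒  inside

inside=yes margin=46061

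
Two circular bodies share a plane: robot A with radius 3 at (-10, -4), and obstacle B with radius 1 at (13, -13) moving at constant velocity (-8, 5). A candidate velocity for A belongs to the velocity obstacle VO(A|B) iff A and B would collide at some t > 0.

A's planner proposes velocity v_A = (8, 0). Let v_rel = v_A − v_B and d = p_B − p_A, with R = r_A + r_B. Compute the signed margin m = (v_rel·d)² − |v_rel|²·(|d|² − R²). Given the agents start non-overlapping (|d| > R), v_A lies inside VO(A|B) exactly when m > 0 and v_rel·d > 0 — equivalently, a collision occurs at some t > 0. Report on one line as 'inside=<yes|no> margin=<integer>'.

d = (23, -9),  |d|² = 610;  R = 3+1 = 4,  c = 610−4² = 594
v_rel = (16, -5),  |v_rel|² = 281;  v_rel·d = (16)·(23) + (-5)·(-9) = 413
281·t² − 826·t + 594 = 0  ⇒  m = 413² − 281·594 = 3655
m = 3655 > 0,  v_rel·d = 413 > 0  ⇒  inside

inside=yes margin=3655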